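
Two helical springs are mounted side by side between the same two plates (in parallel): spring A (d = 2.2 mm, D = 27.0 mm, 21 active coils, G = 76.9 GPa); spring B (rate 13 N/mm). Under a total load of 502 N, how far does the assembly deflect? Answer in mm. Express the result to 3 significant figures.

k_A = Gd⁴/(8D³N_a) = (76.9×10³)(2.2⁴)/(8·27.0³·21) = 0.54477 N/mm
Parallel: k_eq = 0.54477 + 13 = 13.545 N/mm
δ = F/k_eq = 502/13.545 = 37.062 mm

37.1 mm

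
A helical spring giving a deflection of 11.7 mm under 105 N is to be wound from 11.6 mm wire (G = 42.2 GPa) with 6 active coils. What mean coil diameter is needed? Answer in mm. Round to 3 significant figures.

121 mm

Required rate k = F/δ = 105/11.7 = 8.9744 N/mm
D = (Gd⁴/(8N_a·k))^(1/3) = (42.2×10³·11.6⁴/(8·6·8.9744))^(1/3)
  = (1.77378e+06)^(1/3) = 121.0505 mm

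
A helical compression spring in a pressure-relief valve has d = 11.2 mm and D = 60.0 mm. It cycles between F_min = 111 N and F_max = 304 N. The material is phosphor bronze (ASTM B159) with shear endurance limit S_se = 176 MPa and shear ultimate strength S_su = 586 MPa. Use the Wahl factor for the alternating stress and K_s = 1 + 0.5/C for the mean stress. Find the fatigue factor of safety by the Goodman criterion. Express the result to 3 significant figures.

8.41

C = D/d = 60.0/11.2 = 5.3571; K_W = (4C−1)/(4C−4)+0.615/C = 1.2869; K_s = 1+0.5/C = 1.0933
F_a = (F_max−F_min)/2 = 96.5 N; F_m = (F_max+F_min)/2 = 207.5 N
τ_a = K_W·8F_aD/(πd³) = 1.2869 × 10.495 = 13.506 MPa
τ_m = K_s·8F_mD/(πd³) = 1.0933 × 22.566 = 24.672 MPa
Goodman: 1/n_f = τ_a/S_se + τ_m/S_su = 13.506/176 + 24.672/586 = 0.07674 + 0.04210 = 0.11884
n_f = 1/0.11884 = 8.415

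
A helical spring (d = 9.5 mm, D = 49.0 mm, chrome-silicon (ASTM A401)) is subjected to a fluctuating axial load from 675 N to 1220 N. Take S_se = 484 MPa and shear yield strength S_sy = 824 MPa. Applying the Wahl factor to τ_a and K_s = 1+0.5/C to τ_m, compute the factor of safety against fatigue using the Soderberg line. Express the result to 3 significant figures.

3.45

C = D/d = 49.0/9.5 = 5.1579; K_W = (4C−1)/(4C−4)+0.615/C = 1.2996; K_s = 1+0.5/C = 1.0969
F_a = (F_max−F_min)/2 = 272.5 N; F_m = (F_max+F_min)/2 = 947.5 N
τ_a = K_W·8F_aD/(πd³) = 1.2996 × 39.658 = 51.54 MPa
τ_m = K_s·8F_mD/(πd³) = 1.0969 × 137.89 = 151.26 MPa
Soderberg: 1/n_f = τ_a/S_se + τ_m/S_sy = 51.54/484 + 151.26/824 = 0.10649 + 0.18357 = 0.29006
n_f = 1/0.29006 = 3.448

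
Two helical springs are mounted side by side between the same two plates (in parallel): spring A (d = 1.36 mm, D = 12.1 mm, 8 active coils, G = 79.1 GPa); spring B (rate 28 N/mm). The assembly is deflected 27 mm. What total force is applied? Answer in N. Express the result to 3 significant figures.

820 N

k_A = Gd⁴/(8D³N_a) = (79.1×10³)(1.36⁴)/(8·12.1³·8) = 2.3867 N/mm
Parallel: k_eq = 2.3867 + 28 = 30.387 N/mm
F = k_eq·δ = 30.387·27 = 820.44 N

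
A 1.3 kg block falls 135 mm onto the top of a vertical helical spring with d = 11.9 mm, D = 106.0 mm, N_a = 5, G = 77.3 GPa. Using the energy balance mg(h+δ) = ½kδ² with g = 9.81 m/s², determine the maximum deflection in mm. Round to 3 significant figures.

10.7 mm

k = Gd⁴/(8D³N_a) = (77.3×10³)(11.9⁴)/(8·106.0³·5) = 32.538 N/mm
W = mg = 1.3 × 9.81 = 12.753 N
½kδ² − Wδ − Wh = 0 → δ = (W + √(W² + 2kWh))/k
δ = (12.753 + √(162.64 + 112038))/32.538 = (12.753 + 334.96)/32.538 = 10.687 mm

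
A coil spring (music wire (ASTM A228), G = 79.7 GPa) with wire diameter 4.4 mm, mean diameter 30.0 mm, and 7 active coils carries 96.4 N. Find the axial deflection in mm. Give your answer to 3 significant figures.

k = Gd⁴/(8D³N_a) = (79.7×10³)(4.4⁴)/(8·30.0³·7) = 19.757 N/mm
δ = F/k = 96.4 / 19.757 = 4.8793 mm

4.88 mm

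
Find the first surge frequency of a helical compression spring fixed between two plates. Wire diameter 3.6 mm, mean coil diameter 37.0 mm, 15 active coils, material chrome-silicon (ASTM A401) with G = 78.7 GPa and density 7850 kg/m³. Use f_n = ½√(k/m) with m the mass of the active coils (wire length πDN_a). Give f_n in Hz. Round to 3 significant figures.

k = Gd⁴/(8D³N_a) = (78.7×10³)(3.6⁴)/(8·37.0³·15) = 2.1747 N/mm = 2174.7 N/m
Wire length L = πDN_a = π·37.0·15 = 1743.6 mm
m = ρ·(πd²/4)·L = 7850 × 10.179×10⁻⁶ m² × 1.7436 m = 0.13932 kg
f_n = ½√(k/m) = 0.5·√(2174.7/0.13932) = 0.5·√(15610) = 62.469 Hz

62.5 Hz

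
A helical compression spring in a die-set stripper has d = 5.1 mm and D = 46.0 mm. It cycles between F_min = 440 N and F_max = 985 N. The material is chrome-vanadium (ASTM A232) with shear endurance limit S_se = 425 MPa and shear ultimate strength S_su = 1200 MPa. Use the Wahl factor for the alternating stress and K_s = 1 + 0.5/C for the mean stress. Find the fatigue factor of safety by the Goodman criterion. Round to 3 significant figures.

0.826

C = D/d = 46.0/5.1 = 9.0196; K_W = (4C−1)/(4C−4)+0.615/C = 1.1617; K_s = 1+0.5/C = 1.0554
F_a = (F_max−F_min)/2 = 272.5 N; F_m = (F_max+F_min)/2 = 712.5 N
τ_a = K_W·8F_aD/(πd³) = 1.1617 × 240.63 = 279.54 MPa
τ_m = K_s·8F_mD/(πd³) = 1.0554 × 629.18 = 664.05 MPa
Goodman: 1/n_f = τ_a/S_se + τ_m/S_su = 279.54/425 + 664.05/1200 = 0.65775 + 0.55338 = 1.2111
n_f = 1/1.2111 = 0.8257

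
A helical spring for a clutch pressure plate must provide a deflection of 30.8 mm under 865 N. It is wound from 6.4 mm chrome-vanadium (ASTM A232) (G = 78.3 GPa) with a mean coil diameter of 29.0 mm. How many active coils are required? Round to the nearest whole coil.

Required rate k = F/δ = 865/30.8 = 28.084 N/mm
N_a = Gd⁴/(8D³k) = (78.3×10³ × 6.4⁴)/(8 × 29.0³ × 28.084)
    = 1.31366e+08 / 5.47961e+06 = 23.97 → 24 coils

24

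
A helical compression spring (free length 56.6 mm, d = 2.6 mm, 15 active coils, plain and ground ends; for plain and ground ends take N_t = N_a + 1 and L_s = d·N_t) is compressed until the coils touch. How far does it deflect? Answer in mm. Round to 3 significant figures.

15.0 mm

N_t = 16; L_s = 2.6·16 = 41.6 mm
δ_solid = L₀ − L_s = 56.6 − 41.6 = 15 mm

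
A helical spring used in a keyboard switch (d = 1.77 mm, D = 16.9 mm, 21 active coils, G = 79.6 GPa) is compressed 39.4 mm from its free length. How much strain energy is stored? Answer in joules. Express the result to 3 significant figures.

k = Gd⁴/(8D³N_a) = (79.6×10³)(1.77⁴)/(8·16.9³·21) = 0.96347 N/mm
U = ½kδ² = 0.5 × 0.96347 × 39.4² = 747.82 N·mm = 0.74782 J

0.748 J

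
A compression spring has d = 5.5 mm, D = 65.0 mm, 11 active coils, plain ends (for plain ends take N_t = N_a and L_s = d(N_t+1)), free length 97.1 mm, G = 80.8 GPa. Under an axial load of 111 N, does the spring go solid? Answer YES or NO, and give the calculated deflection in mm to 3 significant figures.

k = Gd⁴/(8D³N_a) = (80.8×10³)(5.5⁴)/(8·65.0³·11) = 3.0594 N/mm
N_t = 11; L_s = 5.5·12 = 66 mm; δ_solid = L₀ − L_s = 97.1 − 66 = 31.1 mm
δ = F/k = 111/3.0594 = 36.281 mm
δ ≥ δ_solid → spring goes solid

YES, δ = 36.3 mm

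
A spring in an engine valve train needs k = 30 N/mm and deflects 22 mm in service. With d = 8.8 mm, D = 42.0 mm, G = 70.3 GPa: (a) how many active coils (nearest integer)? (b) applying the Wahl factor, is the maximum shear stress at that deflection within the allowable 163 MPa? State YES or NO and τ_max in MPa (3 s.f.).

(a) 24 coils; (b) YES, τ_max = 136 MPa

N_a = Gd⁴/(8D³k) = (70.3×10³)(8.8⁴)/(8·42.0³·30) = 23.71 → N_a = 24
Actual rate k = Gd⁴/(8D³·24) = 29.637 N/mm
Working load F = kδ = 29.637·22 = 652.02 N
C = 42.0/8.8 = 4.7727; K_W = (4C−1)/(4C−4)+0.615/C = 1.3277
τ_max = K_W·8FD/(πd³) = 1.3277·102.33 = 135.86 MPa
τ_max ≤ 163 MPa → acceptable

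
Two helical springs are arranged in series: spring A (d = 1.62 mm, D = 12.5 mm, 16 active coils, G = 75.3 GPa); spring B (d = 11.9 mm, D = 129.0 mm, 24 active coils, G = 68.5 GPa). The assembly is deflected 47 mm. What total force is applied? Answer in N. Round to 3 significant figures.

k_A = Gd⁴/(8D³N_a) = (75.3×10³)(1.62⁴)/(8·12.5³·16) = 2.0745 N/mm
k_B = Gd⁴/(8D³N_a) = (68.5×10³)(11.9⁴)/(8·129.0³·24) = 3.3328 N/mm
Series: 1/k_eq = 1/2.0745 + 1/3.3328 = 0.78209; k_eq = 1.2786 N/mm
F = k_eq·δ = 1.2786·47 = 60.095 N

60.1 N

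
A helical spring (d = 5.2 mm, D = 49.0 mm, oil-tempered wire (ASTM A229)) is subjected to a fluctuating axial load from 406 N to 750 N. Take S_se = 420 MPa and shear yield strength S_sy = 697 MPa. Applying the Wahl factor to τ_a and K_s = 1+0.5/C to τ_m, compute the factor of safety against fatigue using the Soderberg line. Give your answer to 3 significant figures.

C = D/d = 49.0/5.2 = 9.4231; K_W = (4C−1)/(4C−4)+0.615/C = 1.1543; K_s = 1+0.5/C = 1.0531
F_a = (F_max−F_min)/2 = 172 N; F_m = (F_max+F_min)/2 = 578 N
τ_a = K_W·8F_aD/(πd³) = 1.1543 × 152.64 = 176.19 MPa
τ_m = K_s·8F_mD/(πd³) = 1.0531 × 512.93 = 540.14 MPa
Soderberg: 1/n_f = τ_a/S_se + τ_m/S_sy = 176.19/420 + 540.14/697 = 0.41949 + 0.77495 = 1.1944
n_f = 1/1.1944 = 0.8372

0.837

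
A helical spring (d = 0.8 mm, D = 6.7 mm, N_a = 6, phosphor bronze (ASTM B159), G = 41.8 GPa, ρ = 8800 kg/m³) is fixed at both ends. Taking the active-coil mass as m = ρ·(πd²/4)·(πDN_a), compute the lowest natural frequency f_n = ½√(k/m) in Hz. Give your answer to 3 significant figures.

729 Hz

k = Gd⁴/(8D³N_a) = (41.8×10³)(0.8⁴)/(8·6.7³·6) = 1.186 N/mm = 1186 N/m
Wire length L = πDN_a = π·6.7·6 = 126.29 mm
m = ρ·(πd²/4)·L = 8800 × 0.50265×10⁻⁶ m² × 0.12629 m = 0.00055864 kg
f_n = ½√(k/m) = 0.5·√(1186/0.00055864) = 0.5·√(2.123e+06) = 728.52 Hz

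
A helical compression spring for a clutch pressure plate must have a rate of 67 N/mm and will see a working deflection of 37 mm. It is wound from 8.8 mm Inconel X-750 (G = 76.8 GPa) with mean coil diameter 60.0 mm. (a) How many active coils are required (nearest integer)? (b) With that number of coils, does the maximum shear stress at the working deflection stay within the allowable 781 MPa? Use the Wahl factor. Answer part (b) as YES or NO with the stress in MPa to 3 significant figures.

(a) 4 coils; (b) YES, τ_max = 674 MPa

N_a = Gd⁴/(8D³k) = (76.8×10³)(8.8⁴)/(8·60.0³·67) = 3.978 → N_a = 4
Actual rate k = Gd⁴/(8D³·4) = 66.633 N/mm
Working load F = kδ = 66.633·37 = 2465.4 N
C = 60.0/8.8 = 6.8182; K_W = (4C−1)/(4C−4)+0.615/C = 1.2191
τ_max = K_W·8FD/(πd³) = 1.2191·552.76 = 673.87 MPa
τ_max ≤ 781 MPa → acceptable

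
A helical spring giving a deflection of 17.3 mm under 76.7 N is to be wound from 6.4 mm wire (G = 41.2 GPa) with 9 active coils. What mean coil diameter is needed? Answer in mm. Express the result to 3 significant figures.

60.0 mm

Required rate k = F/δ = 76.7/17.3 = 4.4335 N/mm
D = (Gd⁴/(8N_a·k))^(1/3) = (41.2×10³·6.4⁴/(8·9·4.4335))^(1/3)
  = (216539)^(1/3) = 60.0498 mm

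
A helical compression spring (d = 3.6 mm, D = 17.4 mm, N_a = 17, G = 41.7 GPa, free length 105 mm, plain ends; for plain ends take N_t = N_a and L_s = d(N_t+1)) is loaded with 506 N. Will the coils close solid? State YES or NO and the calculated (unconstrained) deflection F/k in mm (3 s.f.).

YES, δ = 51.8 mm

k = Gd⁴/(8D³N_a) = (41.7×10³)(3.6⁴)/(8·17.4³·17) = 9.776 N/mm
N_t = 17; L_s = 3.6·18 = 64.8 mm; δ_solid = L₀ − L_s = 105 − 64.8 = 40.2 mm
δ = F/k = 506/9.776 = 51.76 mm
δ ≥ δ_solid → spring goes solid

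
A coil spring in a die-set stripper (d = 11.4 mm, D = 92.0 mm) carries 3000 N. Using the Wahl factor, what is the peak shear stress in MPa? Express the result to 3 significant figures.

Spring index C = D/d = 92.0/11.4 = 8.0702
K_W = (4C−1)/(4C−4) + 0.615/C = 31.281/28.281 + 0.0762 = 1.1823
τ₀ = 8FD/(πd³) = 8·3000·92.0/(π·11.4³) = 2.208e+06/4654.4 = 474.39 MPa
τ_max = K·τ₀ = 1.1823 × 474.39 = 560.86 MPa

561 MPa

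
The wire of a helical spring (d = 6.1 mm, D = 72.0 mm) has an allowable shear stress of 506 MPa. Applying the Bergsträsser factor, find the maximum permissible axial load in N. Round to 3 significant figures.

563 N

C = D/d = 72.0/6.1 = 11.8033
K_B = (4C+2)/(4C−3) = 49.213/44.213 = 1.1131
τ_max = K·8FD/(πd³) → F_max = τ_allow·πd³/(8DK)
F_max = 506·π·6.1³/(8·72.0·1.1131) = 3.6082e+05/641.14 = 562.78 N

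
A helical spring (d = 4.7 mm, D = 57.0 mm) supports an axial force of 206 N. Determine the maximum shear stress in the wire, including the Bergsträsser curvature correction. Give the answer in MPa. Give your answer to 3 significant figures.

320 MPa

Spring index C = D/d = 57.0/4.7 = 12.1277
K_B = (4C+2)/(4C−3) = 50.511/45.511 = 1.1099
τ₀ = 8FD/(πd³) = 8·206·57.0/(π·4.7³) = 93936/326.17 = 288 MPa
τ_max = K·τ₀ = 1.1099 × 288 = 319.64 MPa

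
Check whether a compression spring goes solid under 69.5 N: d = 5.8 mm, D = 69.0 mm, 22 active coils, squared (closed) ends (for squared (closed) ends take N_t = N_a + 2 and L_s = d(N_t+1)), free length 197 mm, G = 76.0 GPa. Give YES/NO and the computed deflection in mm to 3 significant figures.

k = Gd⁴/(8D³N_a) = (76.0×10³)(5.8⁴)/(8·69.0³·22) = 1.4875 N/mm
N_t = 24; L_s = 5.8·25 = 145 mm; δ_solid = L₀ − L_s = 197 − 145 = 52 mm
δ = F/k = 69.5/1.4875 = 46.722 mm
δ < δ_solid → spring does not go solid

NO, δ = 46.7 mm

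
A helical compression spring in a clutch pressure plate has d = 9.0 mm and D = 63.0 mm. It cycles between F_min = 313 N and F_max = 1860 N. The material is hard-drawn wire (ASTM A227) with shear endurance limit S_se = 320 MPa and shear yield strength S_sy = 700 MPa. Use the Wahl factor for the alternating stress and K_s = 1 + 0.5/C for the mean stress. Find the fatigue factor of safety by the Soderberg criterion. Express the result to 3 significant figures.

0.989

C = D/d = 63.0/9.0 = 7.0000; K_W = (4C−1)/(4C−4)+0.615/C = 1.2129; K_s = 1+0.5/C = 1.0714
F_a = (F_max−F_min)/2 = 773.5 N; F_m = (F_max+F_min)/2 = 1086.5 N
τ_a = K_W·8F_aD/(πd³) = 1.2129 × 170.22 = 206.45 MPa
τ_m = K_s·8F_mD/(πd³) = 1.0714 × 239.1 = 256.18 MPa
Soderberg: 1/n_f = τ_a/S_se + τ_m/S_sy = 206.45/320 + 256.18/700 = 0.64517 + 0.36597 = 1.0111
n_f = 1/1.0111 = 0.989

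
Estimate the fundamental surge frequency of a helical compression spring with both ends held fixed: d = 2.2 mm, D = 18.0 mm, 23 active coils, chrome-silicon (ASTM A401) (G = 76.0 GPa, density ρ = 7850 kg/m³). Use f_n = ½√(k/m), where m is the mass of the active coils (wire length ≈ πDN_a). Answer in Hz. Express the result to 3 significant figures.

k = Gd⁴/(8D³N_a) = (76.0×10³)(2.2⁴)/(8·18.0³·23) = 1.6591 N/mm = 1659.1 N/m
Wire length L = πDN_a = π·18.0·23 = 1300.6 mm
m = ρ·(πd²/4)·L = 7850 × 3.8013×10⁻⁶ m² × 1.3006 m = 0.038811 kg
f_n = ½√(k/m) = 0.5·√(1659.1/0.038811) = 0.5·√(42748) = 103.38 Hz

103 Hz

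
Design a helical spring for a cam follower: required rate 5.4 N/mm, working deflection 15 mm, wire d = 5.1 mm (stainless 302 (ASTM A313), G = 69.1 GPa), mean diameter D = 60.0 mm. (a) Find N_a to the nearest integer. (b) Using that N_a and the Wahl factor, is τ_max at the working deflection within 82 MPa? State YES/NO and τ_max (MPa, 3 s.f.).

(a) 5 coils; (b) NO, τ_max = 105 MPa

N_a = Gd⁴/(8D³k) = (69.1×10³)(5.1⁴)/(8·60.0³·5.4) = 5.01 → N_a = 5
Actual rate k = Gd⁴/(8D³·5) = 5.4106 N/mm
Working load F = kδ = 5.4106·15 = 81.159 N
C = 60.0/5.1 = 11.7647; K_W = (4C−1)/(4C−4)+0.615/C = 1.1219
τ_max = K_W·8FD/(πd³) = 1.1219·93.48 = 104.88 MPa
τ_max > 82 MPa → exceeds allowable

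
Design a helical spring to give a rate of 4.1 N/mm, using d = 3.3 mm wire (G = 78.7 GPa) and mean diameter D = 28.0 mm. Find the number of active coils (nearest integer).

N_a = Gd⁴/(8D³k) = (78.7×10³ × 3.3⁴)/(8 × 28.0³ × 4.1)
    = 9.3332e+06 / 720026 = 12.96 → 13 coils

13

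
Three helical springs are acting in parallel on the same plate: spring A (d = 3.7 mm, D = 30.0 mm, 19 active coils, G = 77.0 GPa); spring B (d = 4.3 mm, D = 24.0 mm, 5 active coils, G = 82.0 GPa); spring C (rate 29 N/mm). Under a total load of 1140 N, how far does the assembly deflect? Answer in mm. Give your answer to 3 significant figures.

13.7 mm

k_A = Gd⁴/(8D³N_a) = (77.0×10³)(3.7⁴)/(8·30.0³·19) = 3.5163 N/mm
k_B = Gd⁴/(8D³N_a) = (82.0×10³)(4.3⁴)/(8·24.0³·5) = 50.698 N/mm
Parallel: k_eq = 3.5163 + 50.698 + 29 = 83.215 N/mm
δ = F/k_eq = 1140/83.215 = 13.7 mm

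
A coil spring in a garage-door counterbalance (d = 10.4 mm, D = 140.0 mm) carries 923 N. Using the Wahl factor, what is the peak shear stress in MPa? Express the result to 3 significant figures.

323 MPa

Spring index C = D/d = 140.0/10.4 = 13.4615
K_W = (4C−1)/(4C−4) + 0.615/C = 52.846/49.846 + 0.0457 = 1.1059
τ₀ = 8FD/(πd³) = 8·923·140.0/(π·10.4³) = 1.03376e+06/3533.9 = 292.53 MPa
τ_max = K·τ₀ = 1.1059 × 292.53 = 323.5 MPa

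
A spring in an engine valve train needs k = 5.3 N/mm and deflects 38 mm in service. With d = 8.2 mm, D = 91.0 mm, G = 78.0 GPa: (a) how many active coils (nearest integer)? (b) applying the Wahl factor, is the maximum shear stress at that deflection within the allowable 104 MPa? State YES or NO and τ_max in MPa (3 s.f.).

N_a = Gd⁴/(8D³k) = (78.0×10³)(8.2⁴)/(8·91.0³·5.3) = 11.04 → N_a = 11
Actual rate k = Gd⁴/(8D³·11) = 5.3179 N/mm
Working load F = kδ = 5.3179·38 = 202.08 N
C = 91.0/8.2 = 11.0976; K_W = (4C−1)/(4C−4)+0.615/C = 1.1297
τ_max = K_W·8FD/(πd³) = 1.1297·84.931 = 95.946 MPa
τ_max ≤ 104 MPa → acceptable

(a) 11 coils; (b) YES, τ_max = 95.9 MPa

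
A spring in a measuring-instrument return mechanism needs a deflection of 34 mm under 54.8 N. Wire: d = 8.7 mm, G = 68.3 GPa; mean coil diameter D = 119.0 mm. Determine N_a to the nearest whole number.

18

Required rate k = F/δ = 54.8/34 = 1.6118 N/mm
N_a = Gd⁴/(8D³k) = (68.3×10³ × 8.7⁴)/(8 × 119.0³ × 1.6118)
    = 3.91289e+08 / 2.17286e+07 = 18.01 → 18 coils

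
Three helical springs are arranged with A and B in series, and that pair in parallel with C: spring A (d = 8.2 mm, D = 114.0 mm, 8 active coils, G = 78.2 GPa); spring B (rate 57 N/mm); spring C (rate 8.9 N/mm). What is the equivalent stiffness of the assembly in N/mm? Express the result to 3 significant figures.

12.4 N/mm

k_A = Gd⁴/(8D³N_a) = (78.2×10³)(8.2⁴)/(8·114.0³·8) = 3.7288 N/mm
Springs A,B series: k_AB = 1/(1/3.7288+1/57) = 3.4998 N/mm; parallel with C: k_eq = 3.4998+8.9 = 12.4 N/mm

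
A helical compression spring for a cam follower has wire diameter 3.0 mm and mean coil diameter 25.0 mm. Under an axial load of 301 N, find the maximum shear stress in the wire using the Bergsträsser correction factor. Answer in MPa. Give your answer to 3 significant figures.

827 MPa

Spring index C = D/d = 25.0/3.0 = 8.3333
K_B = (4C+2)/(4C−3) = 35.333/30.333 = 1.1648
τ₀ = 8FD/(πd³) = 8·301·25.0/(π·3.0³) = 60200/84.823 = 709.71 MPa
τ_max = K·τ₀ = 1.1648 × 709.71 = 826.7 MPa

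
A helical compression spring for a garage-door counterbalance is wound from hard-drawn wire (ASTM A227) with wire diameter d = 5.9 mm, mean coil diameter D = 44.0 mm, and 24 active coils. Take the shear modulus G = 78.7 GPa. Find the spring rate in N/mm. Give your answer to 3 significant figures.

5.83 N/mm

k = Gd⁴/(8D³N_a) = (78.7×10³ × 5.9⁴) / (8 × 44.0³ × 24)
  = 9.53636e+07 / 1.63553e+07 = 5.8307 N/mm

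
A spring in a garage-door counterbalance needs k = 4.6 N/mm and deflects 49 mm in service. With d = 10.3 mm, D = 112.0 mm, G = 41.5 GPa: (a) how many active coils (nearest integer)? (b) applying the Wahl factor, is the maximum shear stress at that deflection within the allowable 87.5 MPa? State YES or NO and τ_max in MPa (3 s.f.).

N_a = Gd⁴/(8D³k) = (41.5×10³)(10.3⁴)/(8·112.0³·4.6) = 9.034 → N_a = 9
Actual rate k = Gd⁴/(8D³·9) = 4.6175 N/mm
Working load F = kδ = 4.6175·49 = 226.26 N
C = 112.0/10.3 = 10.8738; K_W = (4C−1)/(4C−4)+0.615/C = 1.1325
τ_max = K_W·8FD/(πd³) = 1.1325·59.054 = 66.88 MPa
τ_max ≤ 87.5 MPa → acceptable

(a) 9 coils; (b) YES, τ_max = 66.9 MPa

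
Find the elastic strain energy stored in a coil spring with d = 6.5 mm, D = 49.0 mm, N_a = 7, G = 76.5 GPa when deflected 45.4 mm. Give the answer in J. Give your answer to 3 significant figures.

21.4 J

k = Gd⁴/(8D³N_a) = (76.5×10³)(6.5⁴)/(8·49.0³·7) = 20.727 N/mm
U = ½kδ² = 0.5 × 20.727 × 45.4² = 21361 N·mm = 21.361 J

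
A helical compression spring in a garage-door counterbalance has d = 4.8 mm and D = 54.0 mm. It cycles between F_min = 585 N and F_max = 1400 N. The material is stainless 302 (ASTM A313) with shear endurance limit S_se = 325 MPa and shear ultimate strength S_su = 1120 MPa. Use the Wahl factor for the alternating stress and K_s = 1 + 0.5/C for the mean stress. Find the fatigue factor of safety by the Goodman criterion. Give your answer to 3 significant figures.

0.344

C = D/d = 54.0/4.8 = 11.2500; K_W = (4C−1)/(4C−4)+0.615/C = 1.1278; K_s = 1+0.5/C = 1.0444
F_a = (F_max−F_min)/2 = 407.5 N; F_m = (F_max+F_min)/2 = 992.5 N
τ_a = K_W·8F_aD/(πd³) = 1.1278 × 506.68 = 571.46 MPa
τ_m = K_s·8F_mD/(πd³) = 1.0444 × 1234.1 = 1288.9 MPa
Goodman: 1/n_f = τ_a/S_se + τ_m/S_su = 571.46/325 + 1288.9/1120 = 1.75833 + 1.15082 = 2.9092
n_f = 1/2.9092 = 0.3437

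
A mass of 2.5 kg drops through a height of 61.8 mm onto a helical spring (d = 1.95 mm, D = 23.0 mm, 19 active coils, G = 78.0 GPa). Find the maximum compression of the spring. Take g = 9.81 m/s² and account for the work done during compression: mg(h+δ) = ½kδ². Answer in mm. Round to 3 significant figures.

121 mm

k = Gd⁴/(8D³N_a) = (78.0×10³)(1.95⁴)/(8·23.0³·19) = 0.60983 N/mm
W = mg = 2.5 × 9.81 = 24.525 N
½kδ² − Wδ − Wh = 0 → δ = (W + √(W² + 2kWh))/k
δ = (24.525 + √(601.48 + 1848.56))/0.60983 = (24.525 + 49.498)/0.60983 = 121.38 mm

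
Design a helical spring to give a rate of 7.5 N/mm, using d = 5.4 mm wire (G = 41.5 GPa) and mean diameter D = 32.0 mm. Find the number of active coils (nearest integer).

N_a = Gd⁴/(8D³k) = (41.5×10³ × 5.4⁴)/(8 × 32.0³ × 7.5)
    = 3.52877e+07 / 1.96608e+06 = 17.95 → 18 coils

18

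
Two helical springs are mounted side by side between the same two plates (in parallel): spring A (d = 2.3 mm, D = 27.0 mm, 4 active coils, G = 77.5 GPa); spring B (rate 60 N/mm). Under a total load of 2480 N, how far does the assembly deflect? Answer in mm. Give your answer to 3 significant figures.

39.1 mm

k_A = Gd⁴/(8D³N_a) = (77.5×10³)(2.3⁴)/(8·27.0³·4) = 3.4433 N/mm
Parallel: k_eq = 3.4433 + 60 = 63.443 N/mm
δ = F/k_eq = 2480/63.443 = 39.09 mm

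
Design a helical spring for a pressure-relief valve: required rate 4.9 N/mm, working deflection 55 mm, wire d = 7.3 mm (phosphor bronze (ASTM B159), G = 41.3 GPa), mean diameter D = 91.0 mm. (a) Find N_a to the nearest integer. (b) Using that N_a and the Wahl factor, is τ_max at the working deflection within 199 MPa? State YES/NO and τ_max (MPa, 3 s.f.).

(a) 4 coils; (b) YES, τ_max = 178 MPa

N_a = Gd⁴/(8D³k) = (41.3×10³)(7.3⁴)/(8·91.0³·4.9) = 3.97 → N_a = 4
Actual rate k = Gd⁴/(8D³·4) = 4.8637 N/mm
Working load F = kδ = 4.8637·55 = 267.5 N
C = 91.0/7.3 = 12.4658; K_W = (4C−1)/(4C−4)+0.615/C = 1.1147
τ_max = K_W·8FD/(πd³) = 1.1147·159.35 = 177.63 MPa
τ_max ≤ 199 MPa → acceptable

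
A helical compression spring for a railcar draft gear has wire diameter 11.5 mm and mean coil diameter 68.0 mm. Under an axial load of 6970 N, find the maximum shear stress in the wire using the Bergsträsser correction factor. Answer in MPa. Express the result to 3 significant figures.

Spring index C = D/d = 68.0/11.5 = 5.9130
K_B = (4C+2)/(4C−3) = 25.652/20.652 = 1.2421
τ₀ = 8FD/(πd³) = 8·6970·68.0/(π·11.5³) = 3.79168e+06/4778 = 793.58 MPa
τ_max = K·τ₀ = 1.2421 × 793.58 = 985.7 MPa

986 MPa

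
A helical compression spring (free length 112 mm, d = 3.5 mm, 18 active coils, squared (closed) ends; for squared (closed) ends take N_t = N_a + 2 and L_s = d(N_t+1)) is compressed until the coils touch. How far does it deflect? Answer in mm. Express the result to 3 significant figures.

38.5 mm

N_t = 20; L_s = 3.5·21 = 73.5 mm
δ_solid = L₀ − L_s = 112 − 73.5 = 38.5 mm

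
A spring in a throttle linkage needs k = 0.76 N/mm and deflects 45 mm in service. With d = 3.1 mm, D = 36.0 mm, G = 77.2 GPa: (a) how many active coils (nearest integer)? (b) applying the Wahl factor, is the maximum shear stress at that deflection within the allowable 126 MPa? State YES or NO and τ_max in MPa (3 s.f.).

(a) 25 coils; (b) YES, τ_max = 119 MPa

N_a = Gd⁴/(8D³k) = (77.2×10³)(3.1⁴)/(8·36.0³·0.76) = 25.13 → N_a = 25
Actual rate k = Gd⁴/(8D³·25) = 0.76406 N/mm
Working load F = kδ = 0.76406·45 = 34.383 N
C = 36.0/3.1 = 11.6129; K_W = (4C−1)/(4C−4)+0.615/C = 1.1236
τ_max = K_W·8FD/(πd³) = 1.1236·105.8 = 118.88 MPa
τ_max ≤ 126 MPa → acceptable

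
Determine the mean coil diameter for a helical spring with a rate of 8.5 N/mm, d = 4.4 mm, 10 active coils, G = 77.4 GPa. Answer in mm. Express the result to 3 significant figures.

34.9 mm

D = (Gd⁴/(8N_a·k))^(1/3) = (77.4×10³·4.4⁴/(8·10·8.5))^(1/3)
  = (42662.2)^(1/3) = 34.9420 mm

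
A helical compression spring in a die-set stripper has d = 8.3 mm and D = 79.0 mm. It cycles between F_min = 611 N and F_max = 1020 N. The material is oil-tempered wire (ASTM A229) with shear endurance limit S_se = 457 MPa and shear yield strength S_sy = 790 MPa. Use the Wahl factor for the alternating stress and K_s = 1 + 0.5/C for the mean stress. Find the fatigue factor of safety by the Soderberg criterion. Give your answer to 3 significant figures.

1.77

C = D/d = 79.0/8.3 = 9.5181; K_W = (4C−1)/(4C−4)+0.615/C = 1.1527; K_s = 1+0.5/C = 1.0525
F_a = (F_max−F_min)/2 = 204.5 N; F_m = (F_max+F_min)/2 = 815.5 N
τ_a = K_W·8F_aD/(πd³) = 1.1527 × 71.949 = 82.933 MPa
τ_m = K_s·8F_mD/(πd³) = 1.0525 × 286.92 = 301.99 MPa
Soderberg: 1/n_f = τ_a/S_se + τ_m/S_sy = 82.933/457 + 301.99/790 = 0.18147 + 0.38227 = 0.56374
n_f = 1/0.56374 = 1.774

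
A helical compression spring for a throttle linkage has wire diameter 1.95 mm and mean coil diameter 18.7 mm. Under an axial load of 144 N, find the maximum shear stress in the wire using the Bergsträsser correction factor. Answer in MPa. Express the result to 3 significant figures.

1060 MPa

Spring index C = D/d = 18.7/1.95 = 9.5897
K_B = (4C+2)/(4C−3) = 40.359/35.359 = 1.1414
τ₀ = 8FD/(πd³) = 8·144·18.7/(π·1.95³) = 21542.4/23.295 = 924.78 MPa
τ_max = K·τ₀ = 1.1414 × 924.78 = 1055.6 MPa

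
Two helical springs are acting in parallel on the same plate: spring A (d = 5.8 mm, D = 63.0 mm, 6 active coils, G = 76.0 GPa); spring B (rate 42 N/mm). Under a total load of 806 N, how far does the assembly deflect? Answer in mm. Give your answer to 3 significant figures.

k_A = Gd⁴/(8D³N_a) = (76.0×10³)(5.8⁴)/(8·63.0³·6) = 7.1658 N/mm
Parallel: k_eq = 7.1658 + 42 = 49.166 N/mm
δ = F/k_eq = 806/49.166 = 16.394 mm

16.4 mm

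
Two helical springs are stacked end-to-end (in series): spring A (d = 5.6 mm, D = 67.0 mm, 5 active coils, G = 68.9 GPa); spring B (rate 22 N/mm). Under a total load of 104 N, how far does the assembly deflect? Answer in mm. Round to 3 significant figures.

k_A = Gd⁴/(8D³N_a) = (68.9×10³)(5.6⁴)/(8·67.0³·5) = 5.6323 N/mm
Series: 1/k_eq = 1/5.6323 + 1/22 = 0.223; k_eq = 4.4843 N/mm
δ = F/k_eq = 104/4.4843 = 23.192 mm

23.2 mm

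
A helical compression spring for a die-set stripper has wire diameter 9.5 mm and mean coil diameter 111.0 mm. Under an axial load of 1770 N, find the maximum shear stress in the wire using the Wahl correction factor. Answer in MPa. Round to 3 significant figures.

Spring index C = D/d = 111.0/9.5 = 11.6842
K_W = (4C−1)/(4C−4) + 0.615/C = 45.737/42.737 + 0.0526 = 1.1228
τ₀ = 8FD/(πd³) = 8·1770·111.0/(π·9.5³) = 1.57176e+06/2693.5 = 583.53 MPa
τ_max = K·τ₀ = 1.1228 × 583.53 = 655.21 MPa

655 MPa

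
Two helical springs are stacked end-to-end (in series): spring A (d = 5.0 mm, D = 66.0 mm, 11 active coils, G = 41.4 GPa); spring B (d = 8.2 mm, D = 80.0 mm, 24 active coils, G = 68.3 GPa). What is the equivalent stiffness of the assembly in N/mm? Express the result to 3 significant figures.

k_A = Gd⁴/(8D³N_a) = (41.4×10³)(5.0⁴)/(8·66.0³·11) = 1.0227 N/mm
k_B = Gd⁴/(8D³N_a) = (68.3×10³)(8.2⁴)/(8·80.0³·24) = 3.1413 N/mm
Series: 1/k_eq = 1/1.0227 + 1/3.1413 = 1.2961; k_eq = 0.77154 N/mm

0.772 N/mm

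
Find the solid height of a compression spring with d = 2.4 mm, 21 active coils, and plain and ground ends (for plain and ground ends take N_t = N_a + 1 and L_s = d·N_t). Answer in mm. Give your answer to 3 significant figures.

52.8 mm

plain and ground ends: N_t = N_a + 1 = 21 + 1 = 22
L_s = d·N_t = 2.4 × 22 = 52.8 mm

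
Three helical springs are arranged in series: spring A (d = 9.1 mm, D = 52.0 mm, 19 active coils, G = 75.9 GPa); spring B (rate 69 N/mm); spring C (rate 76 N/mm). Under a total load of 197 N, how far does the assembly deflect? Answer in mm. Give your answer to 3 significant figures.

k_A = Gd⁴/(8D³N_a) = (75.9×10³)(9.1⁴)/(8·52.0³·19) = 24.353 N/mm
Series: 1/k_eq = 1/24.353 + 1/69 + 1/76 = 0.068713; k_eq = 14.553 N/mm
δ = F/k_eq = 197/14.553 = 13.537 mm

13.5 mm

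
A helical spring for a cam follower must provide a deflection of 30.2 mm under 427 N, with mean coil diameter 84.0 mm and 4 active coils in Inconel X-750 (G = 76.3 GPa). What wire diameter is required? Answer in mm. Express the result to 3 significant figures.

7.70 mm

Required rate k = F/δ = 427/30.2 = 14.139 N/mm
d = (8D³N_a·k / G)^(1/4) = (8·84.0³·4·14.139 / (76.3×10³))^0.25
  = (3514.7)^0.25 = 7.6997 mm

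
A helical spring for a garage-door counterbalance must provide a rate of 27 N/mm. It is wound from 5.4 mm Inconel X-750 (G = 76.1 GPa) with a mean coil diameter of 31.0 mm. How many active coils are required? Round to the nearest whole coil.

N_a = Gd⁴/(8D³k) = (76.1×10³ × 5.4⁴)/(8 × 31.0³ × 27)
    = 6.47083e+07 / 6.43486e+06 = 10.06 → 10 coils

10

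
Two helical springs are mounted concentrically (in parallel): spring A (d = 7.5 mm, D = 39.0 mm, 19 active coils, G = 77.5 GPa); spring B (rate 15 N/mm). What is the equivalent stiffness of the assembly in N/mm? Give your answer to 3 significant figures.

k_A = Gd⁴/(8D³N_a) = (77.5×10³)(7.5⁴)/(8·39.0³·19) = 27.196 N/mm
Parallel: k_eq = 27.196 + 15 = 42.196 N/mm

42.2 N/mm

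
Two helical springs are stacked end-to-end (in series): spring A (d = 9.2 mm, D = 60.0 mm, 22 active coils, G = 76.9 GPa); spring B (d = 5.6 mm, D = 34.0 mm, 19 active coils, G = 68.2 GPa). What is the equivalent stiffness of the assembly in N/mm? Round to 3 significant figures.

6.33 N/mm

k_A = Gd⁴/(8D³N_a) = (76.9×10³)(9.2⁴)/(8·60.0³·22) = 14.491 N/mm
k_B = Gd⁴/(8D³N_a) = (68.2×10³)(5.6⁴)/(8·34.0³·19) = 11.227 N/mm
Series: 1/k_eq = 1/14.491 + 1/11.227 = 0.15808; k_eq = 6.326 N/mm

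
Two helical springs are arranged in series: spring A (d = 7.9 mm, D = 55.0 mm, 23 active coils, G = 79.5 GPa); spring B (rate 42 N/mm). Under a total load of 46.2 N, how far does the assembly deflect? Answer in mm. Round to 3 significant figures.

k_A = Gd⁴/(8D³N_a) = (79.5×10³)(7.9⁴)/(8·55.0³·23) = 10.115 N/mm
Series: 1/k_eq = 1/10.115 + 1/42 = 0.12267; k_eq = 8.1518 N/mm
δ = F/k_eq = 46.2/8.1518 = 5.6674 mm

5.67 mm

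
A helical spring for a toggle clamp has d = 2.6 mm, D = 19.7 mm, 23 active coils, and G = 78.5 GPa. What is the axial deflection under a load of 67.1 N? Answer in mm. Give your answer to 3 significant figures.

k = Gd⁴/(8D³N_a) = (78.5×10³)(2.6⁴)/(8·19.7³·23) = 2.55 N/mm
δ = F/k = 67.1 / 2.55 = 26.313 mm

26.3 mm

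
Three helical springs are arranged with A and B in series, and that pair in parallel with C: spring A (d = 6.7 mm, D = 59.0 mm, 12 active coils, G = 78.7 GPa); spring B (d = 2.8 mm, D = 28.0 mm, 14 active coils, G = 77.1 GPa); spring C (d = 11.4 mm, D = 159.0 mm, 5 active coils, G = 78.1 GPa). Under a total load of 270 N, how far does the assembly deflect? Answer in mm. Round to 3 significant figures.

27.7 mm

k_A = Gd⁴/(8D³N_a) = (78.7×10³)(6.7⁴)/(8·59.0³·12) = 8.0435 N/mm
k_B = Gd⁴/(8D³N_a) = (77.1×10³)(2.8⁴)/(8·28.0³·14) = 1.9275 N/mm
k_C = Gd⁴/(8D³N_a) = (78.1×10³)(11.4⁴)/(8·159.0³·5) = 8.2039 N/mm
Springs A,B series: k_AB = 1/(1/8.0435+1/1.9275) = 1.5549 N/mm; parallel with C: k_eq = 1.5549+8.2039 = 9.7588 N/mm
δ = F/k_eq = 270/9.7588 = 27.667 mm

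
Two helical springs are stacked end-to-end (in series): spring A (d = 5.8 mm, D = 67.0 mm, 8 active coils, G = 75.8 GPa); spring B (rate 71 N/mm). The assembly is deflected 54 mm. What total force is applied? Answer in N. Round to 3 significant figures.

226 N

k_A = Gd⁴/(8D³N_a) = (75.8×10³)(5.8⁴)/(8·67.0³·8) = 4.4563 N/mm
Series: 1/k_eq = 1/4.4563 + 1/71 = 0.23848; k_eq = 4.1931 N/mm
F = k_eq·δ = 4.1931·54 = 226.43 N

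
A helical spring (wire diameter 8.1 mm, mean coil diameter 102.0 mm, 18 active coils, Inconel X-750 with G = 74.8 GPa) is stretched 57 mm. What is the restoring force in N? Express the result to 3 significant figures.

k = Gd⁴/(8D³N_a) = (74.8×10³)(8.1⁴)/(8·102.0³·18) = 2.1071 N/mm
F = k·δ = 2.1071 × 57 = 120.1 N

120 N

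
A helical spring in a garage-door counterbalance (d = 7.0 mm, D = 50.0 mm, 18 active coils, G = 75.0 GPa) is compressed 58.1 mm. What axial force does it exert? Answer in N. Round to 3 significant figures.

581 N

k = Gd⁴/(8D³N_a) = (75.0×10³)(7.0⁴)/(8·50.0³·18) = 10.004 N/mm
F = k·δ = 10.004 × 58.1 = 581.24 N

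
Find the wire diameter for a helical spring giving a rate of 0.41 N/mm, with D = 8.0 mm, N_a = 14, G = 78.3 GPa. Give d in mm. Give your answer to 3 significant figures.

0.740 mm

d = (8D³N_a·k / G)^(1/4) = (8·8.0³·14·0.41 / (78.3×10³))^0.25
  = (0.30027)^0.25 = 0.7402 mm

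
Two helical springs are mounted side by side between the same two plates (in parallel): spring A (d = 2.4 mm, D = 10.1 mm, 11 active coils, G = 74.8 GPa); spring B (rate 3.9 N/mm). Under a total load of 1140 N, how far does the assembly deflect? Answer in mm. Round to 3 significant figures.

k_A = Gd⁴/(8D³N_a) = (74.8×10³)(2.4⁴)/(8·10.1³·11) = 27.372 N/mm
Parallel: k_eq = 27.372 + 3.9 = 31.272 N/mm
δ = F/k_eq = 1140/31.272 = 36.455 mm

36.5 mm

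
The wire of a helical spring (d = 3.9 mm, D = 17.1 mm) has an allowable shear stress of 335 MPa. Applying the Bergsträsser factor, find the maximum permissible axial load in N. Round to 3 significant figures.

C = D/d = 17.1/3.9 = 4.3846
K_B = (4C+2)/(4C−3) = 19.538/14.538 = 1.3439
τ_max = K·8FD/(πd³) → F_max = τ_allow·πd³/(8DK)
F_max = 335·π·3.9³/(8·17.1·1.3439) = 62429/183.85 = 339.57 N

340 N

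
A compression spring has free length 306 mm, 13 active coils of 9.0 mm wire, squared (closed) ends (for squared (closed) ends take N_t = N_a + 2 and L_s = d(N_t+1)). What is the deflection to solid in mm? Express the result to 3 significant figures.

N_t = 15; L_s = 9.0·16 = 144 mm
δ_solid = L₀ − L_s = 306 − 144 = 162 mm

162 mm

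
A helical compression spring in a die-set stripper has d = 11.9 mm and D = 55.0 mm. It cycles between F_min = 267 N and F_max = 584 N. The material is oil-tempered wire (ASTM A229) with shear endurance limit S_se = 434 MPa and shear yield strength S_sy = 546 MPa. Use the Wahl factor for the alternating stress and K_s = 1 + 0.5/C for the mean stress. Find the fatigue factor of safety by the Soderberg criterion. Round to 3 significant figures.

C = D/d = 55.0/11.9 = 4.6218; K_W = (4C−1)/(4C−4)+0.615/C = 1.3401; K_s = 1+0.5/C = 1.1082
F_a = (F_max−F_min)/2 = 158.5 N; F_m = (F_max+F_min)/2 = 425.5 N
τ_a = K_W·8F_aD/(πd³) = 1.3401 × 13.173 = 17.654 MPa
τ_m = K_s·8F_mD/(πd³) = 1.1082 × 35.364 = 39.19 MPa
Soderberg: 1/n_f = τ_a/S_se + τ_m/S_sy = 17.654/434 + 39.19/546 = 0.04068 + 0.07178 = 0.11245
n_f = 1/0.11245 = 8.893

8.89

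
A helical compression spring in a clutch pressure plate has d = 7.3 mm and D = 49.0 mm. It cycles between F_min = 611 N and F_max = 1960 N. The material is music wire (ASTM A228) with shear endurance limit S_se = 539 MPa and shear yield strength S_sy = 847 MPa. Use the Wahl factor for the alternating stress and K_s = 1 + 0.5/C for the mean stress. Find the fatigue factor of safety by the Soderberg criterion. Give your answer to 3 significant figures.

C = D/d = 49.0/7.3 = 6.7123; K_W = (4C−1)/(4C−4)+0.615/C = 1.2229; K_s = 1+0.5/C = 1.0745
F_a = (F_max−F_min)/2 = 674.5 N; F_m = (F_max+F_min)/2 = 1285.5 N
τ_a = K_W·8F_aD/(πd³) = 1.2229 × 216.35 = 264.57 MPa
τ_m = K_s·8F_mD/(πd³) = 1.0745 × 412.33 = 443.04 MPa
Soderberg: 1/n_f = τ_a/S_se + τ_m/S_sy = 264.57/539 + 443.04/847 = 0.49086 + 0.52307 = 1.0139
n_f = 1/1.0139 = 0.9863

0.986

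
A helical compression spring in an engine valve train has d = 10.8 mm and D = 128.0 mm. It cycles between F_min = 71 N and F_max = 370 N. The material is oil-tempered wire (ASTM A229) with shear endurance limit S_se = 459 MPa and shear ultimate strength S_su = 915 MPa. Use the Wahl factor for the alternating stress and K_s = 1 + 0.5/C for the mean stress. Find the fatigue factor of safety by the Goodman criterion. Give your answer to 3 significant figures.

C = D/d = 128.0/10.8 = 11.8519; K_W = (4C−1)/(4C−4)+0.615/C = 1.1210; K_s = 1+0.5/C = 1.0422
F_a = (F_max−F_min)/2 = 149.5 N; F_m = (F_max+F_min)/2 = 220.5 N
τ_a = K_W·8F_aD/(πd³) = 1.1210 × 38.683 = 43.364 MPa
τ_m = K_s·8F_mD/(πd³) = 1.0422 × 57.054 = 59.461 MPa
Goodman: 1/n_f = τ_a/S_se + τ_m/S_su = 43.364/459 + 59.461/915 = 0.09447 + 0.06498 = 0.15946
n_f = 1/0.15946 = 6.271

6.27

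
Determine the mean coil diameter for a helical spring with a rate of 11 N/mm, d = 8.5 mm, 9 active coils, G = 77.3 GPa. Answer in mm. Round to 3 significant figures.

79.9 mm

D = (Gd⁴/(8N_a·k))^(1/3) = (77.3×10³·8.5⁴/(8·9·11))^(1/3)
  = (509483)^(1/3) = 79.8687 mm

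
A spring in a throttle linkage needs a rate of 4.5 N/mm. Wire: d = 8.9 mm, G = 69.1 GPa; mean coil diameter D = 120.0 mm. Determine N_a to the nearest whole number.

7

N_a = Gd⁴/(8D³k) = (69.1×10³ × 8.9⁴)/(8 × 120.0³ × 4.5)
    = 4.33549e+08 / 6.2208e+07 = 6.969 → 7 coils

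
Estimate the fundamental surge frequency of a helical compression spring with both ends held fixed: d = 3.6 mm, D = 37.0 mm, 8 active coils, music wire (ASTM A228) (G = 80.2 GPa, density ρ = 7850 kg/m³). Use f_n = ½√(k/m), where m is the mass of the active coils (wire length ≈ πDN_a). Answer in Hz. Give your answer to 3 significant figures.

118 Hz

k = Gd⁴/(8D³N_a) = (80.2×10³)(3.6⁴)/(8·37.0³·8) = 4.1553 N/mm = 4155.3 N/m
Wire length L = πDN_a = π·37.0·8 = 929.91 mm
m = ρ·(πd²/4)·L = 7850 × 10.179×10⁻⁶ m² × 0.92991 m = 0.074303 kg
f_n = ½√(k/m) = 0.5·√(4155.3/0.074303) = 0.5·√(55923) = 118.24 Hz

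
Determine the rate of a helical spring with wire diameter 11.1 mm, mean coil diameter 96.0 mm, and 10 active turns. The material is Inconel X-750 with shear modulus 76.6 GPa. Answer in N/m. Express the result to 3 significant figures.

16400 N/m

k = Gd⁴/(8D³N_a) = (76.6×10³ × 11.1⁴) / (8 × 96.0³ × 10)
  = 1.16284e+09 / 7.07789e+07 = 16.429 N/mm = 16429 N/m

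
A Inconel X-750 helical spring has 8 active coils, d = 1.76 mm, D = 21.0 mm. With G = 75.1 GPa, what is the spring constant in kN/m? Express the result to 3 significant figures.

1.22 kN/m

k = Gd⁴/(8D³N_a) = (75.1×10³ × 1.76⁴) / (8 × 21.0³ × 8)
  = 720594 / 592704 = 1.2158 N/mm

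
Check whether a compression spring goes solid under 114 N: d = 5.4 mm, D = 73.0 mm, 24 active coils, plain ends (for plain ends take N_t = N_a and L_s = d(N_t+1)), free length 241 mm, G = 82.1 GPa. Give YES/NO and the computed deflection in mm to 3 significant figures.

k = Gd⁴/(8D³N_a) = (82.1×10³)(5.4⁴)/(8·73.0³·24) = 0.93465 N/mm
N_t = 24; L_s = 5.4·25 = 135 mm; δ_solid = L₀ − L_s = 241 − 135 = 106 mm
δ = F/k = 114/0.93465 = 121.97 mm
δ ≥ δ_solid → spring goes solid

YES, δ = 122 mm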